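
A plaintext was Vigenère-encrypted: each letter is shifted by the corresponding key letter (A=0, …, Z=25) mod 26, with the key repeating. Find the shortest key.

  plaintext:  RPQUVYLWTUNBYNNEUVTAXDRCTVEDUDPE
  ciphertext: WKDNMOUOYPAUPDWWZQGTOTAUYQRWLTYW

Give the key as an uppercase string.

  i= 0: W-R =  5 → F
  i= 1: K-P = 21 → V
  i= 2: D-Q = 13 → N
  i= 3: N-U = 19 → T
  i= 4: M-V = 17 → R
  i= 5: O-Y = 16 → Q
  i= 6: U-L =  9 → J
  i= 7: O-W = 18 → S
  i= 8: Y-T =  5 → F
  i= 9: P-U = 21 → V
  i=10: A-N = 13 → N
  i=11: U-B = 19 → T
  i=12: P-Y = 17 → R
  i=13: D-N = 16 → Q
  i=14: W-N =  9 → J
  i=15: W-E = 18 → S
  i=16: Z-U =  5 → F
  i=17: Q-V = 21 → V
  i=18: G-T = 13 → N
  i=19: T-A = 19 → T
  i=20: O-X = 17 → R
  i=21: T-D = 16 → Q
  i=22: A-R =  9 → J
  i=23: U-C = 18 → S
  i=24: Y-T =  5 → F
  i=25: Q-V = 21 → V
  i=26: R-E = 13 → N
  i=27: W-D = 19 → T
  i=28: L-U = 17 → R
  i=29: T-D = 16 → Q
  i=30: Y-P =  9 → J
  i=31: W-E = 18 → S
  shifts repeat with period 8: FVNTRQJS

FVNTRQJS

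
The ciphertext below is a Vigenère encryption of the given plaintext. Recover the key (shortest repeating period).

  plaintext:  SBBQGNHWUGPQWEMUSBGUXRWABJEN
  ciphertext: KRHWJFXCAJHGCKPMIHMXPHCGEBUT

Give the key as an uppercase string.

SQGGD

  i= 0: K-S = 18 → S
  i= 1: R-B = 16 → Q
  i= 2: H-B =  6 → G
  i= 3: W-Q =  6 → G
  i= 4: J-G =  3 → D
  i= 5: F-N = 18 → S
  i= 6: X-H = 16 → Q
  i= 7: C-W =  6 → G
  i= 8: A-U =  6 → G
  i= 9: J-G =  3 → D
  i=10: H-P = 18 → S
  i=11: G-Q = 16 → Q
  i=12: C-W =  6 → G
  i=13: K-E =  6 → G
  i=14: P-M =  3 → D
  i=15: M-U = 18 → S
  i=16: I-S = 16 → Q
  i=17: H-B =  6 → G
  i=18: M-G =  6 → G
  i=19: X-U =  3 → D
  i=20: P-X = 18 → S
  i=21: H-R = 16 → Q
  i=22: C-W =  6 → G
  i=23: G-A =  6 → G
  i=24: E-B =  3 → D
  i=25: B-J = 18 → S
  i=26: U-E = 16 → Q
  i=27: T-N =  6 → G
  shifts repeat with period 5: SQGGD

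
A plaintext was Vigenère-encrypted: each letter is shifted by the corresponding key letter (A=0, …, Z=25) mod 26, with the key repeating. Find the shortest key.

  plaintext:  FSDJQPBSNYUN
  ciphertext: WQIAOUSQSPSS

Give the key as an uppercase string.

  i= 0: W-F = 17 → R
  i= 1: Q-S = 24 → Y
  i= 2: I-D =  5 → F
  i= 3: A-J = 17 → R
  i= 4: O-Q = 24 → Y
  i= 5: U-P =  5 → F
  i= 6: S-B = 17 → R
  i= 7: Q-S = 24 → Y
  i= 8: S-N =  5 → F
  i= 9: P-Y = 17 → R
  i=10: S-U = 24 → Y
  i=11: S-N =  5 → F
  shifts repeat with period 3: RYF

RYF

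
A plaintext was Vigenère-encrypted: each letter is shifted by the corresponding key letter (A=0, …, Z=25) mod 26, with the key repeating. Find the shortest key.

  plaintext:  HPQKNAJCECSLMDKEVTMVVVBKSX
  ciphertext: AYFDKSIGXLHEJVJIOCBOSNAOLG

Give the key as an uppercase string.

TJPTXSZE

  i= 0: A-H = 19 → T
  i= 1: Y-P =  9 → J
  i= 2: F-Q = 15 → P
  i= 3: D-K = 19 → T
  i= 4: K-N = 23 → X
  i= 5: S-A = 18 → S
  i= 6: I-J = 25 → Z
  i= 7: G-C =  4 → E
  i= 8: X-E = 19 → T
  i= 9: L-C =  9 → J
  i=10: H-S = 15 → P
  i=11: E-L = 19 → T
  i=12: J-M = 23 → X
  i=13: V-D = 18 → S
  i=14: J-K = 25 → Z
  i=15: I-E =  4 → E
  i=16: O-V = 19 → T
  i=17: C-T =  9 → J
  i=18: B-M = 15 → P
  i=19: O-V = 19 → T
  i=20: S-V = 23 → X
  i=21: N-V = 18 → S
  i=22: A-B = 25 → Z
  i=23: O-K =  4 → E
  i=24: L-S = 19 → T
  i=25: G-X =  9 → J
  shifts repeat with period 8: TJPTXSZE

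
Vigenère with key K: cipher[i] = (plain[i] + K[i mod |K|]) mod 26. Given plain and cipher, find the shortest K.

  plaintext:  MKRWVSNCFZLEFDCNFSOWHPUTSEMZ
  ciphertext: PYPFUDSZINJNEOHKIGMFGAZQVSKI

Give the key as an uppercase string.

DOYJZLFX

  i= 0: P-M =  3 → D
  i= 1: Y-K = 14 → O
  i= 2: P-R = 24 → Y
  i= 3: F-W =  9 → J
  i= 4: U-V = 25 → Z
  i= 5: D-S = 11 → L
  i= 6: S-N =  5 → F
  i= 7: Z-C = 23 → X
  i= 8: I-F =  3 → D
  i= 9: N-Z = 14 → O
  i=10: J-L = 24 → Y
  i=11: N-E =  9 → J
  i=12: E-F = 25 → Z
  i=13: O-D = 11 → L
  i=14: H-C =  5 → F
  i=15: K-N = 23 → X
  i=16: I-F =  3 → D
  i=17: G-S = 14 → O
  i=18: M-O = 24 → Y
  i=19: F-W =  9 → J
  i=20: G-H = 25 → Z
  i=21: A-P = 11 → L
  i=22: Z-U =  5 → F
  i=23: Q-T = 23 → X
  i=24: V-S =  3 → D
  i=25: S-E = 14 → O
  i=26: K-M = 24 → Y
  i=27: I-Z =  9 → J
  shifts repeat with period 8: DOYJZLFX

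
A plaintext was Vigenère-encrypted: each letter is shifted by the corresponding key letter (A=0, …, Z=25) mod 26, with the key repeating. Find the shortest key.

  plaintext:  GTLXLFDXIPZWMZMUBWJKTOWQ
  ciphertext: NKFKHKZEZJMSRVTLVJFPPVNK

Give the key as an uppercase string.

  i= 0: N-G =  7 → H
  i= 1: K-T = 17 → R
  i= 2: F-L = 20 → U
  i= 3: K-X = 13 → N
  i= 4: H-L = 22 → W
  i= 5: K-F =  5 → F
  i= 6: Z-D = 22 → W
  i= 7: E-X =  7 → H
  i= 8: Z-I = 17 → R
  i= 9: J-P = 20 → U
  i=10: M-Z = 13 → N
  i=11: S-W = 22 → W
  i=12: R-M =  5 → F
  i=13: V-Z = 22 → W
  i=14: T-M =  7 → H
  i=15: L-U = 17 → R
  i=16: V-B = 20 → U
  i=17: J-W = 13 → N
  i=18: F-J = 22 → W
  i=19: P-K =  5 → F
  i=20: P-T = 22 → W
  i=21: V-O =  7 → H
  i=22: N-W = 17 → R
  i=23: K-Q = 20 → U
  shifts repeat with period 7: HRUNWFW

HRUNWFW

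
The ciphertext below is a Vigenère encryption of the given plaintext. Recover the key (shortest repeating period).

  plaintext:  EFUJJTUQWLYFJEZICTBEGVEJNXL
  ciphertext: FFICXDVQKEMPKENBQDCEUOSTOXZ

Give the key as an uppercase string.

  i= 0: F-E =  1 → B
  i= 1: F-F =  0 → A
  i= 2: I-U = 14 → O
  i= 3: C-J = 19 → T
  i= 4: X-J = 14 → O
  i= 5: D-T = 10 → K
  i= 6: V-U =  1 → B
  i= 7: Q-Q =  0 → A
  i= 8: K-W = 14 → O
  i= 9: E-L = 19 → T
  i=10: M-Y = 14 → O
  i=11: P-F = 10 → K
  i=12: K-J =  1 → B
  i=13: E-E =  0 → A
  i=14: N-Z = 14 → O
  i=15: B-I = 19 → T
  i=16: Q-C = 14 → O
  i=17: D-T = 10 → K
  i=18: C-B =  1 → B
  i=19: E-E =  0 → A
  i=20: U-G = 14 → O
  i=21: O-V = 19 → T
  i=22: S-E = 14 → O
  i=23: T-J = 10 → K
  i=24: O-N =  1 → B
  i=25: X-X =  0 → A
  i=26: Z-L = 14 → O
  shifts repeat with period 6: BAOTOK

BAOTOK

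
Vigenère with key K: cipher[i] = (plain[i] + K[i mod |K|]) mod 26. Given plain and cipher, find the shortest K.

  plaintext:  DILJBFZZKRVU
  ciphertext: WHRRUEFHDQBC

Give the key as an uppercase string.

  i= 0: W-D = 19 → T
  i= 1: H-I = 25 → Z
  i= 2: R-L =  6 → G
  i= 3: R-J =  8 → I
  i= 4: U-B = 19 → T
  i= 5: E-F = 25 → Z
  i= 6: F-Z =  6 → G
  i= 7: H-Z =  8 → I
  i= 8: D-K = 19 → T
  i= 9: Q-R = 25 → Z
  i=10: B-V =  6 → G
  i=11: C-U =  8 → I
  shifts repeat with period 4: TZGI

TZGI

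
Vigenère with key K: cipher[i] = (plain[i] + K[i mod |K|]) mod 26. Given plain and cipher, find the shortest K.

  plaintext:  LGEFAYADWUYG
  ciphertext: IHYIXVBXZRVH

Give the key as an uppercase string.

XBUDX

  i= 0: I-L = 23 → X
  i= 1: H-G =  1 → B
  i= 2: Y-E = 20 → U
  i= 3: I-F =  3 → D
  i= 4: X-A = 23 → X
  i= 5: V-Y = 23 → X
  i= 6: B-A =  1 → B
  i= 7: X-D = 20 → U
  i= 8: Z-W =  3 → D
  i= 9: R-U = 23 → X
  i=10: V-Y = 23 → X
  i=11: H-G =  1 → B
  shifts repeat with period 5: XBUDX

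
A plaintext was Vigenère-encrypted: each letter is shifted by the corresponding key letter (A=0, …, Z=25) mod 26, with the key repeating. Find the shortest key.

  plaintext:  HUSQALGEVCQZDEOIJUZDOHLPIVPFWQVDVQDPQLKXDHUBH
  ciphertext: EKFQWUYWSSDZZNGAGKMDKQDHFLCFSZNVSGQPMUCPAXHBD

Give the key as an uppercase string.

XQNAWJSS

  i= 0: E-H = 23 → X
  i= 1: K-U = 16 → Q
  i= 2: F-S = 13 → N
  i= 3: Q-Q =  0 → A
  i= 4: W-A = 22 → W
  i= 5: U-L =  9 → J
  i= 6: Y-G = 18 → S
  i= 7: W-E = 18 → S
  i= 8: S-V = 23 → X
  i= 9: S-C = 16 → Q
  i=10: D-Q = 13 → N
  i=11: Z-Z =  0 → A
  i=12: Z-D = 22 → W
  i=13: N-E =  9 → J
  i=14: G-O = 18 → S
  i=15: A-I = 18 → S
  i=16: G-J = 23 → X
  i=17: K-U = 16 → Q
  i=18: M-Z = 13 → N
  i=19: D-D =  0 → A
  i=20: K-O = 22 → W
  i=21: Q-H =  9 → J
  i=22: D-L = 18 → S
  i=23: H-P = 18 → S
  i=24: F-I = 23 → X
  i=25: L-V = 16 → Q
  i=26: C-P = 13 → N
  i=27: F-F =  0 → A
  i=28: S-W = 22 → W
  i=29: Z-Q =  9 → J
  i=30: N-V = 18 → S
  i=31: V-D = 18 → S
  i=32: S-V = 23 → X
  i=33: G-Q = 16 → Q
  i=34: Q-D = 13 → N
  i=35: P-P =  0 → A
  i=36: M-Q = 22 → W
  i=37: U-L =  9 → J
  i=38: C-K = 18 → S
  i=39: P-X = 18 → S
  i=40: A-D = 23 → X
  i=41: X-H = 16 → Q
  i=42: H-U = 13 → N
  i=43: B-B =  0 → A
  i=44: D-H = 22 → W
  shifts repeat with period 8: XQNAWJSS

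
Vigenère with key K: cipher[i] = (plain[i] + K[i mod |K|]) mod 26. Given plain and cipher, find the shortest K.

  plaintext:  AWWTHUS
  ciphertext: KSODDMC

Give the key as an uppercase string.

  i= 0: K-A = 10 → K
  i= 1: S-W = 22 → W
  i= 2: O-W = 18 → S
  i= 3: D-T = 10 → K
  i= 4: D-H = 22 → W
  i= 5: M-U = 18 → S
  i= 6: C-S = 10 → K
  shifts repeat with period 3: KWS

KWS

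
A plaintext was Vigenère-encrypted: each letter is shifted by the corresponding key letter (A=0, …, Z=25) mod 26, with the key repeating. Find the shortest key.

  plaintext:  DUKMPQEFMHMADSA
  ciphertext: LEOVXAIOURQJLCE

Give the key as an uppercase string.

IKEJ

  i= 0: L-D =  8 → I
  i= 1: E-U = 10 → K
  i= 2: O-K =  4 → E
  i= 3: V-M =  9 → J
  i= 4: X-P =  8 → I
  i= 5: A-Q = 10 → K
  i= 6: I-E =  4 → E
  i= 7: O-F =  9 → J
  i= 8: U-M =  8 → I
  i= 9: R-H = 10 → K
  i=10: Q-M =  4 → E
  i=11: J-A =  9 → J
  i=12: L-D =  8 → I
  i=13: C-S = 10 → K
  i=14: E-A =  4 → E
  shifts repeat with period 4: IKEJ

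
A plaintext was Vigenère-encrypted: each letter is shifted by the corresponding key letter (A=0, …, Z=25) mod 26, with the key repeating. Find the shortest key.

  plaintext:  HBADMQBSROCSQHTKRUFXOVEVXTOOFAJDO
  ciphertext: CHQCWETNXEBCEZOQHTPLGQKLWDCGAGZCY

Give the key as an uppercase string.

VGQZKOS

  i= 0: C-H = 21 → V
  i= 1: H-B =  6 → G
  i= 2: Q-A = 16 → Q
  i= 3: C-D = 25 → Z
  i= 4: W-M = 10 → K
  i= 5: E-Q = 14 → O
  i= 6: T-B = 18 → S
  i= 7: N-S = 21 → V
  i= 8: X-R =  6 → G
  i= 9: E-O = 16 → Q
  i=10: B-C = 25 → Z
  i=11: C-S = 10 → K
  i=12: E-Q = 14 → O
  i=13: Z-H = 18 → S
  i=14: O-T = 21 → V
  i=15: Q-K =  6 → G
  i=16: H-R = 16 → Q
  i=17: T-U = 25 → Z
  i=18: P-F = 10 → K
  i=19: L-X = 14 → O
  i=20: G-O = 18 → S
  i=21: Q-V = 21 → V
  i=22: K-E =  6 → G
  i=23: L-V = 16 → Q
  i=24: W-X = 25 → Z
  i=25: D-T = 10 → K
  i=26: C-O = 14 → O
  i=27: G-O = 18 → S
  i=28: A-F = 21 → V
  i=29: G-A =  6 → G
  i=30: Z-J = 16 → Q
  i=31: C-D = 25 → Z
  i=32: Y-O = 10 → K
  shifts repeat with period 7: VGQZKOS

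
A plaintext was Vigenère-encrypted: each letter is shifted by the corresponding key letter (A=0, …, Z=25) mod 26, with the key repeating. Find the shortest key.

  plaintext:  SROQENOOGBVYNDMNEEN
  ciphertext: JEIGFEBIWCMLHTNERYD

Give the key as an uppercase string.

  i= 0: J-S = 17 → R
  i= 1: E-R = 13 → N
  i= 2: I-O = 20 → U
  i= 3: G-Q = 16 → Q
  i= 4: F-E =  1 → B
  i= 5: E-N = 17 → R
  i= 6: B-O = 13 → N
  i= 7: I-O = 20 → U
  i= 8: W-G = 16 → Q
  i= 9: C-B =  1 → B
  i=10: M-V = 17 → R
  i=11: L-Y = 13 → N
  i=12: H-N = 20 → U
  i=13: T-D = 16 → Q
  i=14: N-M =  1 → B
  i=15: E-N = 17 → R
  i=16: R-E = 13 → N
  i=17: Y-E = 20 → U
  i=18: D-N = 16 → Q
  shifts repeat with period 5: RNUQB

RNUQB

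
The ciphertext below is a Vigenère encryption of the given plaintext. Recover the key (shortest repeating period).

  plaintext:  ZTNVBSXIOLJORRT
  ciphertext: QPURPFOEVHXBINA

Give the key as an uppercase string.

  i= 0: Q-Z = 17 → R
  i= 1: P-T = 22 → W
  i= 2: U-N =  7 → H
  i= 3: R-V = 22 → W
  i= 4: P-B = 14 → O
  i= 5: F-S = 13 → N
  i= 6: O-X = 17 → R
  i= 7: E-I = 22 → W
  i= 8: V-O =  7 → H
  i= 9: H-L = 22 → W
  i=10: X-J = 14 → O
  i=11: B-O = 13 → N
  i=12: I-R = 17 → R
  i=13: N-R = 22 → W
  i=14: A-T =  7 → H
  shifts repeat with period 6: RWHWON

RWHWON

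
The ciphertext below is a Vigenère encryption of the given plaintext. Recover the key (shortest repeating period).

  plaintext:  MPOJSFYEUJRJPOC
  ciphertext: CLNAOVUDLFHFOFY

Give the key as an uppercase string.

  i= 0: C-M = 16 → Q
  i= 1: L-P = 22 → W
  i= 2: N-O = 25 → Z
  i= 3: A-J = 17 → R
  i= 4: O-S = 22 → W
  i= 5: V-F = 16 → Q
  i= 6: U-Y = 22 → W
  i= 7: D-E = 25 → Z
  i= 8: L-U = 17 → R
  i= 9: F-J = 22 → W
  i=10: H-R = 16 → Q
  i=11: F-J = 22 → W
  i=12: O-P = 25 → Z
  i=13: F-O = 17 → R
  i=14: Y-C = 22 → W
  shifts repeat with period 5: QWZRW

QWZRW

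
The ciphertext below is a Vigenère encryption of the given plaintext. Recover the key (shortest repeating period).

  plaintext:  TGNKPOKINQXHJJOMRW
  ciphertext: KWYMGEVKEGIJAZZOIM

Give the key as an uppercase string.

RQLC

  i= 0: K-T = 17 → R
  i= 1: W-G = 16 → Q
  i= 2: Y-N = 11 → L
  i= 3: M-K =  2 → C
  i= 4: G-P = 17 → R
  i= 5: E-O = 16 → Q
  i= 6: V-K = 11 → L
  i= 7: K-I =  2 → C
  i= 8: E-N = 17 → R
  i= 9: G-Q = 16 → Q
  i=10: I-X = 11 → L
  i=11: J-H =  2 → C
  i=12: A-J = 17 → R
  i=13: Z-J = 16 → Q
  i=14: Z-O = 11 → L
  i=15: O-M =  2 → C
  i=16: I-R = 17 → R
  i=17: M-W = 16 → Q
  shifts repeat with period 4: RQLC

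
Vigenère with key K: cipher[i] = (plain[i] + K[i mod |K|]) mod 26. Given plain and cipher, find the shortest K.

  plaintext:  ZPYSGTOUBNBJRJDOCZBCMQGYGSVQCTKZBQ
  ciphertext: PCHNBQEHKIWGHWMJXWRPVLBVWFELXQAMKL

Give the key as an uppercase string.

  i= 0: P-Z = 16 → Q
  i= 1: C-P = 13 → N
  i= 2: H-Y =  9 → J
  i= 3: N-S = 21 → V
  i= 4: B-G = 21 → V
  i= 5: Q-T = 23 → X
  i= 6: E-O = 16 → Q
  i= 7: H-U = 13 → N
  i= 8: K-B =  9 → J
  i= 9: I-N = 21 → V
  i=10: W-B = 21 → V
  i=11: G-J = 23 → X
  i=12: H-R = 16 → Q
  i=13: W-J = 13 → N
  i=14: M-D =  9 → J
  i=15: J-O = 21 → V
  i=16: X-C = 21 → V
  i=17: W-Z = 23 → X
  i=18: R-B = 16 → Q
  i=19: P-C = 13 → N
  i=20: V-M =  9 → J
  i=21: L-Q = 21 → V
  i=22: B-G = 21 → V
  i=23: V-Y = 23 → X
  i=24: W-G = 16 → Q
  i=25: F-S = 13 → N
  i=26: E-V =  9 → J
  i=27: L-Q = 21 → V
  i=28: X-C = 21 → V
  i=29: Q-T = 23 → X
  i=30: A-K = 16 → Q
  i=31: M-Z = 13 → N
  i=32: K-B =  9 → J
  i=33: L-Q = 21 → V
  shifts repeat with period 6: QNJVVX

QNJVVX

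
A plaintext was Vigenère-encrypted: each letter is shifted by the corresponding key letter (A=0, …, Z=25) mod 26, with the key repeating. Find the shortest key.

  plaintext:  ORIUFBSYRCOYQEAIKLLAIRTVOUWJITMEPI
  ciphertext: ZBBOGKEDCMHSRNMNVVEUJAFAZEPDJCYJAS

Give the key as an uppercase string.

LKTUBJMF

  i= 0: Z-O = 11 → L
  i= 1: B-R = 10 → K
  i= 2: B-I = 19 → T
  i= 3: O-U = 20 → U
  i= 4: G-F =  1 → B
  i= 5: K-B =  9 → J
  i= 6: E-S = 12 → M
  i= 7: D-Y =  5 → F
  i= 8: C-R = 11 → L
  i= 9: M-C = 10 → K
  i=10: H-O = 19 → T
  i=11: S-Y = 20 → U
  i=12: R-Q =  1 → B
  i=13: N-E =  9 → J
  i=14: M-A = 12 → M
  i=15: N-I =  5 → F
  i=16: V-K = 11 → L
  i=17: V-L = 10 → K
  i=18: E-L = 19 → T
  i=19: U-A = 20 → U
  i=20: J-I =  1 → B
  i=21: A-R =  9 → J
  i=22: F-T = 12 → M
  i=23: A-V =  5 → F
  i=24: Z-O = 11 → L
  i=25: E-U = 10 → K
  i=26: P-W = 19 → T
  i=27: D-J = 20 → U
  i=28: J-I =  1 → B
  i=29: C-T =  9 → J
  i=30: Y-M = 12 → M
  i=31: J-E =  5 → F
  i=32: A-P = 11 → L
  i=33: S-I = 10 → K
  shifts repeat with period 8: LKTUBJMF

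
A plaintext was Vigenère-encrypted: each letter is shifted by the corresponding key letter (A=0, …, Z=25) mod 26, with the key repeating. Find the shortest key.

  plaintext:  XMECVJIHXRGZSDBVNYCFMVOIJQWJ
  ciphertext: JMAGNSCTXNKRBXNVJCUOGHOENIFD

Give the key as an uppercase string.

MAWESJU

  i= 0: J-X = 12 → M
  i= 1: M-M =  0 → A
  i= 2: A-E = 22 → W
  i= 3: G-C =  4 → E
  i= 4: N-V = 18 → S
  i= 5: S-J =  9 → J
  i= 6: C-I = 20 → U
  i= 7: T-H = 12 → M
  i= 8: X-X =  0 → A
  i= 9: N-R = 22 → W
  i=10: K-G =  4 → E
  i=11: R-Z = 18 → S
  i=12: B-S =  9 → J
  i=13: X-D = 20 → U
  i=14: N-B = 12 → M
  i=15: V-V =  0 → A
  i=16: J-N = 22 → W
  i=17: C-Y =  4 → E
  i=18: U-C = 18 → S
  i=19: O-F =  9 → J
  i=20: G-M = 20 → U
  i=21: H-V = 12 → M
  i=22: O-O =  0 → A
  i=23: E-I = 22 → W
  i=24: N-J =  4 → E
  i=25: I-Q = 18 → S
  i=26: F-W =  9 → J
  i=27: D-J = 20 → U
  shifts repeat with period 7: MAWESJU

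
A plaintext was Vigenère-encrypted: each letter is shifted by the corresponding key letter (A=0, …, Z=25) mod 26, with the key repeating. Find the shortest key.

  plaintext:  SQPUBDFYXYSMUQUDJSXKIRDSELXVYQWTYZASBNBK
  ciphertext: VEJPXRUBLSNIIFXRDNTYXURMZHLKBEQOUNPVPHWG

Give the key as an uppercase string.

DOUVWOP

  i= 0: V-S =  3 → D
  i= 1: E-Q = 14 → O
  i= 2: J-P = 20 → U
  i= 3: P-U = 21 → V
  i= 4: X-B = 22 → W
  i= 5: R-D = 14 → O
  i= 6: U-F = 15 → P
  i= 7: B-Y =  3 → D
  i= 8: L-X = 14 → O
  i= 9: S-Y = 20 → U
  i=10: N-S = 21 → V
  i=11: I-M = 22 → W
  i=12: I-U = 14 → O
  i=13: F-Q = 15 → P
  i=14: X-U =  3 → D
  i=15: R-D = 14 → O
  i=16: D-J = 20 → U
  i=17: N-S = 21 → V
  i=18: T-X = 22 → W
  i=19: Y-K = 14 → O
  i=20: X-I = 15 → P
  i=21: U-R =  3 → D
  i=22: R-D = 14 → O
  i=23: M-S = 20 → U
  i=24: Z-E = 21 → V
  i=25: H-L = 22 → W
  i=26: L-X = 14 → O
  i=27: K-V = 15 → P
  i=28: B-Y =  3 → D
  i=29: E-Q = 14 → O
  i=30: Q-W = 20 → U
  i=31: O-T = 21 → V
  i=32: U-Y = 22 → W
  i=33: N-Z = 14 → O
  i=34: P-A = 15 → P
  i=35: V-S =  3 → D
  i=36: P-B = 14 → O
  i=37: H-N = 20 → U
  i=38: W-B = 21 → V
  i=39: G-K = 22 → W
  shifts repeat with period 7: DOUVWOP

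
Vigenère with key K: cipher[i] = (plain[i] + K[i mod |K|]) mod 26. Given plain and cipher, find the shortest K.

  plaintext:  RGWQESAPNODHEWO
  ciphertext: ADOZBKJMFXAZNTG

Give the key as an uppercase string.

  i= 0: A-R =  9 → J
  i= 1: D-G = 23 → X
  i= 2: O-W = 18 → S
  i= 3: Z-Q =  9 → J
  i= 4: B-E = 23 → X
  i= 5: K-S = 18 → S
  i= 6: J-A =  9 → J
  i= 7: M-P = 23 → X
  i= 8: F-N = 18 → S
  i= 9: X-O =  9 → J
  i=10: A-D = 23 → X
  i=11: Z-H = 18 → S
  i=12: N-E =  9 → J
  i=13: T-W = 23 → X
  i=14: G-O = 18 → S
  shifts repeat with period 3: JXS

JXS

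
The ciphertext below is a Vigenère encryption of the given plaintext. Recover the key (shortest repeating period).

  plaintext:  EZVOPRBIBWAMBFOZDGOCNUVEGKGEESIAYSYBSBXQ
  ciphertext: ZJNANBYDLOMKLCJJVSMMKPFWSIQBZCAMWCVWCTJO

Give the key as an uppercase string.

  i= 0: Z-E = 21 → V
  i= 1: J-Z = 10 → K
  i= 2: N-V = 18 → S
  i= 3: A-O = 12 → M
  i= 4: N-P = 24 → Y
  i= 5: B-R = 10 → K
  i= 6: Y-B = 23 → X
  i= 7: D-I = 21 → V
  i= 8: L-B = 10 → K
  i= 9: O-W = 18 → S
  i=10: M-A = 12 → M
  i=11: K-M = 24 → Y
  i=12: L-B = 10 → K
  i=13: C-F = 23 → X
  i=14: J-O = 21 → V
  i=15: J-Z = 10 → K
  i=16: V-D = 18 → S
  i=17: S-G = 12 → M
  i=18: M-O = 24 → Y
  i=19: M-C = 10 → K
  i=20: K-N = 23 → X
  i=21: P-U = 21 → V
  i=22: F-V = 10 → K
  i=23: W-E = 18 → S
  i=24: S-G = 12 → M
  i=25: I-K = 24 → Y
  i=26: Q-G = 10 → K
  i=27: B-E = 23 → X
  i=28: Z-E = 21 → V
  i=29: C-S = 10 → K
  i=30: A-I = 18 → S
  i=31: M-A = 12 → M
  i=32: W-Y = 24 → Y
  i=33: C-S = 10 → K
  i=34: V-Y = 23 → X
  i=35: W-B = 21 → V
  i=36: C-S = 10 → K
  i=37: T-B = 18 → S
  i=38: J-X = 12 → M
  i=39: O-Q = 24 → Y
  shifts repeat with period 7: VKSMYKX

VKSMYKX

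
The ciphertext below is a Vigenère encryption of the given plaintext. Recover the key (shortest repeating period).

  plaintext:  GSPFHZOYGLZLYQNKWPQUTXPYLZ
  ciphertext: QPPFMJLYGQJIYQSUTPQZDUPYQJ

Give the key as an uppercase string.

KXAAF

  i= 0: Q-G = 10 → K
  i= 1: P-S = 23 → X
  i= 2: P-P =  0 → A
  i= 3: F-F =  0 → A
  i= 4: M-H =  5 → F
  i= 5: J-Z = 10 → K
  i= 6: L-O = 23 → X
  i= 7: Y-Y =  0 → A
  i= 8: G-G =  0 → A
  i= 9: Q-L =  5 → F
  i=10: J-Z = 10 → K
  i=11: I-L = 23 → X
  i=12: Y-Y =  0 → A
  i=13: Q-Q =  0 → A
  i=14: S-N =  5 → F
  i=15: U-K = 10 → K
  i=16: T-W = 23 → X
  i=17: P-P =  0 → A
  i=18: Q-Q =  0 → A
  i=19: Z-U =  5 → F
  i=20: D-T = 10 → K
  i=21: U-X = 23 → X
  i=22: P-P =  0 → A
  i=23: Y-Y =  0 → A
  i=24: Q-L =  5 → F
  i=25: J-Z = 10 → K
  shifts repeat with period 5: KXAAF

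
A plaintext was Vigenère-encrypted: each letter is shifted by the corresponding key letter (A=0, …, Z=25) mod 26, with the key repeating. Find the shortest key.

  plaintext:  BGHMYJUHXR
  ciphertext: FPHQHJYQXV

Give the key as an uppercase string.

  i= 0: F-B =  4 → E
  i= 1: P-G =  9 → J
  i= 2: H-H =  0 → A
  i= 3: Q-M =  4 → E
  i= 4: H-Y =  9 → J
  i= 5: J-J =  0 → A
  i= 6: Y-U =  4 → E
  i= 7: Q-H =  9 → J
  i= 8: X-X =  0 → A
  i= 9: V-R =  4 → E
  shifts repeat with period 3: EJA

EJA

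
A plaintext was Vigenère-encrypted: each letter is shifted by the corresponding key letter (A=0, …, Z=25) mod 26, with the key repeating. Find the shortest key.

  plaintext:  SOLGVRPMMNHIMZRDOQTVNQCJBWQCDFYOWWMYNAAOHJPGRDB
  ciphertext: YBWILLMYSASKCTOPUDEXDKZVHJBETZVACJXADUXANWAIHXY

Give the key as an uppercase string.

  i= 0: Y-S =  6 → G
  i= 1: B-O = 13 → N
  i= 2: W-L = 11 → L
  i= 3: I-G =  2 → C
  i= 4: L-V = 16 → Q
  i= 5: L-R = 20 → U
  i= 6: M-P = 23 → X
  i= 7: Y-M = 12 → M
  i= 8: S-M =  6 → G
  i= 9: A-N = 13 → N
  i=10: S-H = 11 → L
  i=11: K-I =  2 → C
  i=12: C-M = 16 → Q
  i=13: T-Z = 20 → U
  i=14: O-R = 23 → X
  i=15: P-D = 12 → M
  i=16: U-O =  6 → G
  i=17: D-Q = 13 → N
  i=18: E-T = 11 → L
  i=19: X-V =  2 → C
  i=20: D-N = 16 → Q
  i=21: K-Q = 20 → U
  i=22: Z-C = 23 → X
  i=23: V-J = 12 → M
  i=24: H-B =  6 → G
  i=25: J-W = 13 → N
  i=26: B-Q = 11 → L
  i=27: E-C =  2 → C
  i=28: T-D = 16 → Q
  i=29: Z-F = 20 → U
  i=30: V-Y = 23 → X
  i=31: A-O = 12 → M
  i=32: C-W =  6 → G
  i=33: J-W = 13 → N
  i=34: X-M = 11 → L
  i=35: A-Y =  2 → C
  i=36: D-N = 16 → Q
  i=37: U-A = 20 → U
  i=38: X-A = 23 → X
  i=39: A-O = 12 → M
  i=40: N-H =  6 → G
  i=41: W-J = 13 → N
  i=42: A-P = 11 → L
  i=43: I-G =  2 → C
  i=44: H-R = 16 → Q
  i=45: X-D = 20 → U
  i=46: Y-B = 23 → X
  shifts repeat with period 8: GNLCQUXM

GNLCQUXM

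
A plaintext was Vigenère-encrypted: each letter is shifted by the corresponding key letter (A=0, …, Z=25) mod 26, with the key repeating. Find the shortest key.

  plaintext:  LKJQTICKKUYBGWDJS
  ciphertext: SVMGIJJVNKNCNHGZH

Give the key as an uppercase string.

  i= 0: S-L =  7 → H
  i= 1: V-K = 11 → L
  i= 2: M-J =  3 → D
  i= 3: G-Q = 16 → Q
  i= 4: I-T = 15 → P
  i= 5: J-I =  1 → B
  i= 6: J-C =  7 → H
  i= 7: V-K = 11 → L
  i= 8: N-K =  3 → D
  i= 9: K-U = 16 → Q
  i=10: N-Y = 15 → P
  i=11: C-B =  1 → B
  i=12: N-G =  7 → H
  i=13: H-W = 11 → L
  i=14: G-D =  3 → D
  i=15: Z-J = 16 → Q
  i=16: H-S = 15 → P
  shifts repeat with period 6: HLDQPB

HLDQPB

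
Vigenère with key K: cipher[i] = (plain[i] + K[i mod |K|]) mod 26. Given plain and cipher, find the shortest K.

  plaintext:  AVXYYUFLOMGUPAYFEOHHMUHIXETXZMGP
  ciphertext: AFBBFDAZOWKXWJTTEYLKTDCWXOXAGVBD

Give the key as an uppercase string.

AKEDHJVO

  i= 0: A-A =  0 → A
  i= 1: F-V = 10 → K
  i= 2: B-X =  4 → E
  i= 3: B-Y =  3 → D
  i= 4: F-Y =  7 → H
  i= 5: D-U =  9 → J
  i= 6: A-F = 21 → V
  i= 7: Z-L = 14 → O
  i= 8: O-O =  0 → A
  i= 9: W-M = 10 → K
  i=10: K-G =  4 → E
  i=11: X-U =  3 → D
  i=12: W-P =  7 → H
  i=13: J-A =  9 → J
  i=14: T-Y = 21 → V
  i=15: T-F = 14 → O
  i=16: E-E =  0 → A
  i=17: Y-O = 10 → K
  i=18: L-H =  4 → E
  i=19: K-H =  3 → D
  i=20: T-M =  7 → H
  i=21: D-U =  9 → J
  i=22: C-H = 21 → V
  i=23: W-I = 14 → O
  i=24: X-X =  0 → A
  i=25: O-E = 10 → K
  i=26: X-T =  4 → E
  i=27: A-X =  3 → D
  i=28: G-Z =  7 → H
  i=29: V-M =  9 → J
  i=30: B-G = 21 → V
  i=31: D-P = 14 → O
  shifts repeat with period 8: AKEDHJVO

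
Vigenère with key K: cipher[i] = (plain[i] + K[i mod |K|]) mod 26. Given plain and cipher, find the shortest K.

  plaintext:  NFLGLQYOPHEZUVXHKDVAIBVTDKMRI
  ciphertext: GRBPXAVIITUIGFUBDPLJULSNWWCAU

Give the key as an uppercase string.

  i= 0: G-N = 19 → T
  i= 1: R-F = 12 → M
  i= 2: B-L = 16 → Q
  i= 3: P-G =  9 → J
  i= 4: X-L = 12 → M
  i= 5: A-Q = 10 → K
  i= 6: V-Y = 23 → X
  i= 7: I-O = 20 → U
  i= 8: I-P = 19 → T
  i= 9: T-H = 12 → M
  i=10: U-E = 16 → Q
  i=11: I-Z =  9 → J
  i=12: G-U = 12 → M
  i=13: F-V = 10 → K
  i=14: U-X = 23 → X
  i=15: B-H = 20 → U
  i=16: D-K = 19 → T
  i=17: P-D = 12 → M
  i=18: L-V = 16 → Q
  i=19: J-A =  9 → J
  i=20: U-I = 12 → M
  i=21: L-B = 10 → K
  i=22: S-V = 23 → X
  i=23: N-T = 20 → U
  i=24: W-D = 19 → T
  i=25: W-K = 12 → M
  i=26: C-M = 16 → Q
  i=27: A-R =  9 → J
  i=28: U-I = 12 → M
  shifts repeat with period 8: TMQJMKXU

TMQJMKXU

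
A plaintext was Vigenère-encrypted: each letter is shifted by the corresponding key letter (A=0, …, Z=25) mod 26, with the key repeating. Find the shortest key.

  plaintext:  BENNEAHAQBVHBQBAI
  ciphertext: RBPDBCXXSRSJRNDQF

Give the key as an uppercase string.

QXC

  i= 0: R-B = 16 → Q
  i= 1: B-E = 23 → X
  i= 2: P-N =  2 → C
  i= 3: D-N = 16 → Q
  i= 4: B-E = 23 → X
  i= 5: C-A =  2 → C
  i= 6: X-H = 16 → Q
  i= 7: X-A = 23 → X
  i= 8: S-Q =  2 → C
  i= 9: R-B = 16 → Q
  i=10: S-V = 23 → X
  i=11: J-H =  2 → C
  i=12: R-B = 16 → Q
  i=13: N-Q = 23 → X
  i=14: D-B =  2 → C
  i=15: Q-A = 16 → Q
  i=16: F-I = 23 → X
  shifts repeat with period 3: QXC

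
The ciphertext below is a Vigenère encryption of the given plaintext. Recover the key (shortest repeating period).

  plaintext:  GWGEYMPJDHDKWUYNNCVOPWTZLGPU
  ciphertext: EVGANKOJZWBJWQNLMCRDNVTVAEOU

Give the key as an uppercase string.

YZAWP

  i= 0: E-G = 24 → Y
  i= 1: V-W = 25 → Z
  i= 2: G-G =  0 → A
  i= 3: A-E = 22 → W
  i= 4: N-Y = 15 → P
  i= 5: K-M = 24 → Y
  i= 6: O-P = 25 → Z
  i= 7: J-J =  0 → A
  i= 8: Z-D = 22 → W
  i= 9: W-H = 15 → P
  i=10: B-D = 24 → Y
  i=11: J-K = 25 → Z
  i=12: W-W =  0 → A
  i=13: Q-U = 22 → W
  i=14: N-Y = 15 → P
  i=15: L-N = 24 → Y
  i=16: M-N = 25 → Z
  i=17: C-C =  0 → A
  i=18: R-V = 22 → W
  i=19: D-O = 15 → P
  i=20: N-P = 24 → Y
  i=21: V-W = 25 → Z
  i=22: T-T =  0 → A
  i=23: V-Z = 22 → W
  i=24: A-L = 15 → P
  i=25: E-G = 24 → Y
  i=26: O-P = 25 → Z
  i=27: U-U =  0 → A
  shifts repeat with period 5: YZAWP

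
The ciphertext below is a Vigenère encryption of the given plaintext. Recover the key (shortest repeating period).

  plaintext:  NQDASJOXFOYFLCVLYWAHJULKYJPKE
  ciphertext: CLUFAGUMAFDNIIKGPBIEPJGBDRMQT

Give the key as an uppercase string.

  i= 0: C-N = 15 → P
  i= 1: L-Q = 21 → V
  i= 2: U-D = 17 → R
  i= 3: F-A =  5 → F
  i= 4: A-S =  8 → I
  i= 5: G-J = 23 → X
  i= 6: U-O =  6 → G
  i= 7: M-X = 15 → P
  i= 8: A-F = 21 → V
  i= 9: F-O = 17 → R
  i=10: D-Y =  5 → F
  i=11: N-F =  8 → I
  i=12: I-L = 23 → X
  i=13: I-C =  6 → G
  i=14: K-V = 15 → P
  i=15: G-L = 21 → V
  i=16: P-Y = 17 → R
  i=17: B-W =  5 → F
  i=18: I-A =  8 → I
  i=19: E-H = 23 → X
  i=20: P-J =  6 → G
  i=21: J-U = 15 → P
  i=22: G-L = 21 → V
  i=23: B-K = 17 → R
  i=24: D-Y =  5 → F
  i=25: R-J =  8 → I
  i=26: M-P = 23 → X
  i=27: Q-K =  6 → G
  i=28: T-E = 15 → P
  shifts repeat with period 7: PVRFIXG

PVRFIXG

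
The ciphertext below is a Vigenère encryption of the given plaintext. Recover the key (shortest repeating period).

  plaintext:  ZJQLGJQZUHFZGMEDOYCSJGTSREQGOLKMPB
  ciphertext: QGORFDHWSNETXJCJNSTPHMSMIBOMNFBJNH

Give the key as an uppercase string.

RXYGZU

  i= 0: Q-Z = 17 → R
  i= 1: G-J = 23 → X
  i= 2: O-Q = 24 → Y
  i= 3: R-L =  6 → G
  i= 4: F-G = 25 → Z
  i= 5: D-J = 20 → U
  i= 6: H-Q = 17 → R
  i= 7: W-Z = 23 → X
  i= 8: S-U = 24 → Y
  i= 9: N-H =  6 → G
  i=10: E-F = 25 → Z
  i=11: T-Z = 20 → U
  i=12: X-G = 17 → R
  i=13: J-M = 23 → X
  i=14: C-E = 24 → Y
  i=15: J-D =  6 → G
  i=16: N-O = 25 → Z
  i=17: S-Y = 20 → U
  i=18: T-C = 17 → R
  i=19: P-S = 23 → X
  i=20: H-J = 24 → Y
  i=21: M-G =  6 → G
  i=22: S-T = 25 → Z
  i=23: M-S = 20 → U
  i=24: I-R = 17 → R
  i=25: B-E = 23 → X
  i=26: O-Q = 24 → Y
  i=27: M-G =  6 → G
  i=28: N-O = 25 → Z
  i=29: F-L = 20 → U
  i=30: B-K = 17 → R
  i=31: J-M = 23 → X
  i=32: N-P = 24 → Y
  i=33: H-B =  6 → G
  shifts repeat with period 6: RXYGZU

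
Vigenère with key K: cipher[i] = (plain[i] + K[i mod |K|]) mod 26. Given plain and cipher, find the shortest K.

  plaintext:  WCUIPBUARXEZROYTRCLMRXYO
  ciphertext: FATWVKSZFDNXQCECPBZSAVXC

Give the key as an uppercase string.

JYZOG

  i= 0: F-W =  9 → J
  i= 1: A-C = 24 → Y
  i= 2: T-U = 25 → Z
  i= 3: W-I = 14 → O
  i= 4: V-P =  6 → G
  i= 5: K-B =  9 → J
  i= 6: S-U = 24 → Y
  i= 7: Z-A = 25 → Z
  i= 8: F-R = 14 → O
  i= 9: D-X =  6 → G
  i=10: N-E =  9 → J
  i=11: X-Z = 24 → Y
  i=12: Q-R = 25 → Z
  i=13: C-O = 14 → O
  i=14: E-Y =  6 → G
  i=15: C-T =  9 → J
  i=16: P-R = 24 → Y
  i=17: B-C = 25 → Z
  i=18: Z-L = 14 → O
  i=19: S-M =  6 → G
  i=20: A-R =  9 → J
  i=21: V-X = 24 → Y
  i=22: X-Y = 25 → Z
  i=23: C-O = 14 → O
  shifts repeat with period 5: JYZOG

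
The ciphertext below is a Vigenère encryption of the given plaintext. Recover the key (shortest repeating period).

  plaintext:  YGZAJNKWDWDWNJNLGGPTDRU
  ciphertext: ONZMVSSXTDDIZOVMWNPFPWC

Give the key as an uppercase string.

QHAMMFIB

  i= 0: O-Y = 16 → Q
  i= 1: N-G =  7 → H
  i= 2: Z-Z =  0 → A
  i= 3: M-A = 12 → M
  i= 4: V-J = 12 → M
  i= 5: S-N =  5 → F
  i= 6: S-K =  8 → I
  i= 7: X-W =  1 → B
  i= 8: T-D = 16 → Q
  i= 9: D-W =  7 → H
  i=10: D-D =  0 → A
  i=11: I-W = 12 → M
  i=12: Z-N = 12 → M
  i=13: O-J =  5 → F
  i=14: V-N =  8 → I
  i=15: M-L =  1 → B
  i=16: W-G = 16 → Q
  i=17: N-G =  7 → H
  i=18: P-P =  0 → A
  i=19: F-T = 12 → M
  i=20: P-D = 12 → M
  i=21: W-R =  5 → F
  i=22: C-U =  8 → I
  shifts repeat with period 8: QHAMMFIB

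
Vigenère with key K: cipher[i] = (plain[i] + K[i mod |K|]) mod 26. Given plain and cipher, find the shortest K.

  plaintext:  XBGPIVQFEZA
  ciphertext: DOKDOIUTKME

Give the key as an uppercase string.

GNEO

  i= 0: D-X =  6 → G
  i= 1: O-B = 13 → N
  i= 2: K-G =  4 → E
  i= 3: D-P = 14 → O
  i= 4: O-I =  6 → G
  i= 5: I-V = 13 → N
  i= 6: U-Q =  4 → E
  i= 7: T-F = 14 → O
  i= 8: K-E =  6 → G
  i= 9: M-Z = 13 → N
  i=10: E-A =  4 → E
  shifts repeat with period 4: GNEO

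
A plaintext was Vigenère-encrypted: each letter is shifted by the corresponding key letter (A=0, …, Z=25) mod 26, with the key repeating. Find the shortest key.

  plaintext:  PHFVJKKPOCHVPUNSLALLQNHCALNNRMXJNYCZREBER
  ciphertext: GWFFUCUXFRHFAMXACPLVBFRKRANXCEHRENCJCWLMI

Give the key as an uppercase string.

  i= 0: G-P = 17 → R
  i= 1: W-H = 15 → P
  i= 2: F-F =  0 → A
  i= 3: F-V = 10 → K
  i= 4: U-J = 11 → L
  i= 5: C-K = 18 → S
  i= 6: U-K = 10 → K
  i= 7: X-P =  8 → I
  i= 8: F-O = 17 → R
  i= 9: R-C = 15 → P
  i=10: H-H =  0 → A
  i=11: F-V = 10 → K
  i=12: A-P = 11 → L
  i=13: M-U = 18 → S
  i=14: X-N = 10 → K
  i=15: A-S =  8 → I
  i=16: C-L = 17 → R
  i=17: P-A = 15 → P
  i=18: L-L =  0 → A
  i=19: V-L = 10 → K
  i=20: B-Q = 11 → L
  i=21: F-N = 18 → S
  i=22: R-H = 10 → K
  i=23: K-C =  8 → I
  i=24: R-A = 17 → R
  i=25: A-L = 15 → P
  i=26: N-N =  0 → A
  i=27: X-N = 10 → K
  i=28: C-R = 11 → L
  i=29: E-M = 18 → S
  i=30: H-X = 10 → K
  i=31: R-J =  8 → I
  i=32: E-N = 17 → R
  i=33: N-Y = 15 → P
  i=34: C-C =  0 → A
  i=35: J-Z = 10 → K
  i=36: C-R = 11 → L
  i=37: W-E = 18 → S
  i=38: L-B = 10 → K
  i=39: M-E =  8 → I
  i=40: I-R = 17 → R
  shifts repeat with period 8: RPAKLSKI

RPAKLSKI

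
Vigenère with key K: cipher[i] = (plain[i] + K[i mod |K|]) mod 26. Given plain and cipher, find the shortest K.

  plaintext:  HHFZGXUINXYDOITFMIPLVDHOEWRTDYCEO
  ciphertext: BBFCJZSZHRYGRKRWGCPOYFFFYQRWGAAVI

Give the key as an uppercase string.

  i= 0: B-H = 20 → U
  i= 1: B-H = 20 → U
  i= 2: F-F =  0 → A
  i= 3: C-Z =  3 → D
  i= 4: J-G =  3 → D
  i= 5: Z-X =  2 → C
  i= 6: S-U = 24 → Y
  i= 7: Z-I = 17 → R
  i= 8: H-N = 20 → U
  i= 9: R-X = 20 → U
  i=10: Y-Y =  0 → A
  i=11: G-D =  3 → D
  i=12: R-O =  3 → D
  i=13: K-I =  2 → C
  i=14: R-T = 24 → Y
  i=15: W-F = 17 → R
  i=16: G-M = 20 → U
  i=17: C-I = 20 → U
  i=18: P-P =  0 → A
  i=19: O-L =  3 → D
  i=20: Y-V =  3 → D
  i=21: F-D =  2 → C
  i=22: F-H = 24 → Y
  i=23: F-O = 17 → R
  i=24: Y-E = 20 → U
  i=25: Q-W = 20 → U
  i=26: R-R =  0 → A
  i=27: W-T =  3 → D
  i=28: G-D =  3 → D
  i=29: A-Y =  2 → C
  i=30: A-C = 24 → Y
  i=31: V-E = 17 → R
  i=32: I-O = 20 → U
  shifts repeat with period 8: UUADDCYR

UUADDCYR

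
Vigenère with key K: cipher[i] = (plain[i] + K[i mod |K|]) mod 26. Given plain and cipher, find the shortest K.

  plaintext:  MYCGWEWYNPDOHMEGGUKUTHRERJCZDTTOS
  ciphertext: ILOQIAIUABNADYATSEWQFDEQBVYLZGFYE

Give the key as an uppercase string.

  i= 0: I-M = 22 → W
  i= 1: L-Y = 13 → N
  i= 2: O-C = 12 → M
  i= 3: Q-G = 10 → K
  i= 4: I-W = 12 → M
  i= 5: A-E = 22 → W
  i= 6: I-W = 12 → M
  i= 7: U-Y = 22 → W
  i= 8: A-N = 13 → N
  i= 9: B-P = 12 → M
  i=10: N-D = 10 → K
  i=11: A-O = 12 → M
  i=12: D-H = 22 → W
  i=13: Y-M = 12 → M
  i=14: A-E = 22 → W
  i=15: T-G = 13 → N
  i=16: S-G = 12 → M
  i=17: E-U = 10 → K
  i=18: W-K = 12 → M
  i=19: Q-U = 22 → W
  i=20: F-T = 12 → M
  i=21: D-H = 22 → W
  i=22: E-R = 13 → N
  i=23: Q-E = 12 → M
  i=24: B-R = 10 → K
  i=25: V-J = 12 → M
  i=26: Y-C = 22 → W
  i=27: L-Z = 12 → M
  i=28: Z-D = 22 → W
  i=29: G-T = 13 → N
  i=30: F-T = 12 → M
  i=31: Y-O = 10 → K
  i=32: E-S = 12 → M
  shifts repeat with period 7: WNMKMWM

WNMKMWM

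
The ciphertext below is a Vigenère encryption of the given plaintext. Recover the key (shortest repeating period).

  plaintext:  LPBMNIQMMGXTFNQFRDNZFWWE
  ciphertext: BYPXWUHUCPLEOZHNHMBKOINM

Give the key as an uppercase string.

  i= 0: B-L = 16 → Q
  i= 1: Y-P =  9 → J
  i= 2: P-B = 14 → O
  i= 3: X-M = 11 → L
  i= 4: W-N =  9 → J
  i= 5: U-I = 12 → M
  i= 6: H-Q = 17 → R
  i= 7: U-M =  8 → I
  i= 8: C-M = 16 → Q
  i= 9: P-G =  9 → J
  i=10: L-X = 14 → O
  i=11: E-T = 11 → L
  i=12: O-F =  9 → J
  i=13: Z-N = 12 → M
  i=14: H-Q = 17 → R
  i=15: N-F =  8 → I
  i=16: H-R = 16 → Q
  i=17: M-D =  9 → J
  i=18: B-N = 14 → O
  i=19: K-Z = 11 → L
  i=20: O-F =  9 → J
  i=21: I-W = 12 → M
  i=22: N-W = 17 → R
  i=23: M-E =  8 → I
  shifts repeat with period 8: QJOLJMRI

QJOLJMRI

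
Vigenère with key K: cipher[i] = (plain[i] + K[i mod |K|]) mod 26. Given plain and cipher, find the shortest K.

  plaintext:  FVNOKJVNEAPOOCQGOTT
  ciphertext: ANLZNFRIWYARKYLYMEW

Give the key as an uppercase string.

  i= 0: A-F = 21 → V
  i= 1: N-V = 18 → S
  i= 2: L-N = 24 → Y
  i= 3: Z-O = 11 → L
  i= 4: N-K =  3 → D
  i= 5: F-J = 22 → W
  i= 6: R-V = 22 → W
  i= 7: I-N = 21 → V
  i= 8: W-E = 18 → S
  i= 9: Y-A = 24 → Y
  i=10: A-P = 11 → L
  i=11: R-O =  3 → D
  i=12: K-O = 22 → W
  i=13: Y-C = 22 → W
  i=14: L-Q = 21 → V
  i=15: Y-G = 18 → S
  i=16: M-O = 24 → Y
  i=17: E-T = 11 → L
  i=18: W-T =  3 → D
  shifts repeat with period 7: VSYLDWW

VSYLDWW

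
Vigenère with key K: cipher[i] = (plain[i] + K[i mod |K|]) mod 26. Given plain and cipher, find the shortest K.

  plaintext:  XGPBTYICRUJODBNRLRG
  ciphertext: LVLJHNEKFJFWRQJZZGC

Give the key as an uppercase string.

  i= 0: L-X = 14 → O
  i= 1: V-G = 15 → P
  i= 2: L-P = 22 → W
  i= 3: J-B =  8 → I
  i= 4: H-T = 14 → O
  i= 5: N-Y = 15 → P
  i= 6: E-I = 22 → W
  i= 7: K-C =  8 → I
  i= 8: F-R = 14 → O
  i= 9: J-U = 15 → P
  i=10: F-J = 22 → W
  i=11: W-O =  8 → I
  i=12: R-D = 14 → O
  i=13: Q-B = 15 → P
  i=14: J-N = 22 → W
  i=15: Z-R =  8 → I
  i=16: Z-L = 14 → O
  i=17: G-R = 15 → P
  i=18: C-G = 22 → W
  shifts repeat with period 4: OPWI

OPWI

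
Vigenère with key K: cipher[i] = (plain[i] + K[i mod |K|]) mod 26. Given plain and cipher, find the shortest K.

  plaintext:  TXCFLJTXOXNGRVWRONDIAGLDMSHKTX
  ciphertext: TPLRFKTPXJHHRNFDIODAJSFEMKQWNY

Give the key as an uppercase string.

ASJMUB

  i= 0: T-T =  0 → A
  i= 1: P-X = 18 → S
  i= 2: L-C =  9 → J
  i= 3: R-F = 12 → M
  i= 4: F-L = 20 → U
  i= 5: K-J =  1 → B
  i= 6: T-T =  0 → A
  i= 7: P-X = 18 → S
  i= 8: X-O =  9 → J
  i= 9: J-X = 12 → M
  i=10: H-N = 20 → U
  i=11: H-G =  1 → B
  i=12: R-R =  0 → A
  i=13: N-V = 18 → S
  i=14: F-W =  9 → J
  i=15: D-R = 12 → M
  i=16: I-O = 20 → U
  i=17: O-N =  1 → B
  i=18: D-D =  0 → A
  i=19: A-I = 18 → S
  i=20: J-A =  9 → J
  i=21: S-G = 12 → M
  i=22: F-L = 20 → U
  i=23: E-D =  1 → B
  i=24: M-M =  0 → A
  i=25: K-S = 18 → S
  i=26: Q-H =  9 → J
  i=27: W-K = 12 → M
  i=28: N-T = 20 → U
  i=29: Y-X =  1 → B
  shifts repeat with period 6: ASJMUB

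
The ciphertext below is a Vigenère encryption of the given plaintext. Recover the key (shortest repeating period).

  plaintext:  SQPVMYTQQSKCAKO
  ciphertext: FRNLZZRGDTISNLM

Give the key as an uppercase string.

NBYQ

  i= 0: F-S = 13 → N
  i= 1: R-Q =  1 → B
  i= 2: N-P = 24 → Y
  i= 3: L-V = 16 → Q
  i= 4: Z-M = 13 → N
  i= 5: Z-Y =  1 → B
  i= 6: R-T = 24 → Y
  i= 7: G-Q = 16 → Q
  i= 8: D-Q = 13 → N
  i= 9: T-S =  1 → B
  i=10: I-K = 24 → Y
  i=11: S-C = 16 → Q
  i=12: N-A = 13 → N
  i=13: L-K =  1 → B
  i=14: M-O = 24 → Y
  shifts repeat with period 4: NBYQ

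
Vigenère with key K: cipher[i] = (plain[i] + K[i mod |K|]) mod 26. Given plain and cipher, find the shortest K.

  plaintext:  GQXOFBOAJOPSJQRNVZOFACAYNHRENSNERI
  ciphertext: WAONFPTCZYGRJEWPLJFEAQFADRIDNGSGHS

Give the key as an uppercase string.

QKRZAOFC

  i= 0: W-G = 16 → Q
  i= 1: A-Q = 10 → K
  i= 2: O-X = 17 → R
  i= 3: N-O = 25 → Z
  i= 4: F-F =  0 → A
  i= 5: P-B = 14 → O
  i= 6: T-O =  5 → F
  i= 7: C-A =  2 → C
  i= 8: Z-J = 16 → Q
  i= 9: Y-O = 10 → K
  i=10: G-P = 17 → R
  i=11: R-S = 25 → Z
  i=12: J-J =  0 → A
  i=13: E-Q = 14 → O
  i=14: W-R =  5 → F
  i=15: P-N =  2 → C
  i=16: L-V = 16 → Q
  i=17: J-Z = 10 → K
  i=18: F-O = 17 → R
  i=19: E-F = 25 → Z
  i=20: A-A =  0 → A
  i=21: Q-C = 14 → O
  i=22: F-A =  5 → F
  i=23: A-Y =  2 → C
  i=24: D-N = 16 → Q
  i=25: R-H = 10 → K
  i=26: I-R = 17 → R
  i=27: D-E = 25 → Z
  i=28: N-N =  0 → A
  i=29: G-S = 14 → O
  i=30: S-N =  5 → F
  i=31: G-E =  2 → C
  i=32: H-R = 16 → Q
  i=33: S-I = 10 → K
  shifts repeat with period 8: QKRZAOFC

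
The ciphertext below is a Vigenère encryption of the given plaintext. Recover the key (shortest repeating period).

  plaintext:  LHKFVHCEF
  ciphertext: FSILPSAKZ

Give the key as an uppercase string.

  i= 0: F-L = 20 → U
  i= 1: S-H = 11 → L
  i= 2: I-K = 24 → Y
  i= 3: L-F =  6 → G
  i= 4: P-V = 20 → U
  i= 5: S-H = 11 → L
  i= 6: A-C = 24 → Y
  i= 7: K-E =  6 → G
  i= 8: Z-F = 20 → U
  shifts repeat with period 4: ULYG

ULYG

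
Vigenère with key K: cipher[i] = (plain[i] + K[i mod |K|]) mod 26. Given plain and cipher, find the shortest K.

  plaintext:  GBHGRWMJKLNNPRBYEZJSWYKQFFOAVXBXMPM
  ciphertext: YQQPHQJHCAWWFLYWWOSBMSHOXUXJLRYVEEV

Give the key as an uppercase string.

  i= 0: Y-G = 18 → S
  i= 1: Q-B = 15 → P
  i= 2: Q-H =  9 → J
  i= 3: P-G =  9 → J
  i= 4: H-R = 16 → Q
  i= 5: Q-W = 20 → U
  i= 6: J-M = 23 → X
  i= 7: H-J = 24 → Y
  i= 8: C-K = 18 → S
  i= 9: A-L = 15 → P
  i=10: W-N =  9 → J
  i=11: W-N =  9 → J
  i=12: F-P = 16 → Q
  i=13: L-R = 20 → U
  i=14: Y-B = 23 → X
  i=15: W-Y = 24 → Y
  i=16: W-E = 18 → S
  i=17: O-Z = 15 → P
  i=18: S-J =  9 → J
  i=19: B-S =  9 → J
  i=20: M-W = 16 → Q
  i=21: S-Y = 20 → U
  i=22: H-K = 23 → X
  i=23: O-Q = 24 → Y
  i=24: X-F = 18 → S
  i=25: U-F = 15 → P
  i=26: X-O =  9 → J
  i=27: J-A =  9 → J
  i=28: L-V = 16 → Q
  i=29: R-X = 20 → U
  i=30: Y-B = 23 → X
  i=31: V-X = 24 → Y
  i=32: E-M = 18 → S
  i=33: E-P = 15 → P
  i=34: V-M =  9 → J
  shifts repeat with period 8: SPJJQUXY

SPJJQUXY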